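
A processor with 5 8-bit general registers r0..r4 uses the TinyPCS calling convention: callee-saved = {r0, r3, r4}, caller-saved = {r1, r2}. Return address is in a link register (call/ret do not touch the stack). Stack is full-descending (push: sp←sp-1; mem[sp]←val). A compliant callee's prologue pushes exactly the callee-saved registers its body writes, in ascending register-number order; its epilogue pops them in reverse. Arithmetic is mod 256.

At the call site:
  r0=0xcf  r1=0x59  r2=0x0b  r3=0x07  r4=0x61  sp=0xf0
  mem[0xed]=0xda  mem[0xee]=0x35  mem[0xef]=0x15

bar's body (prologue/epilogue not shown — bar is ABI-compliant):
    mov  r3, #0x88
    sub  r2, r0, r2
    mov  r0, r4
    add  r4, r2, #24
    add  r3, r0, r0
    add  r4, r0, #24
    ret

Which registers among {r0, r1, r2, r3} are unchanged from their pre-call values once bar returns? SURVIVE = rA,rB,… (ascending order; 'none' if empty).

prologue: push r0 → mem[0xef]=0xcf, sp=0xef
prologue: push r3 → mem[0xee]=0x07, sp=0xee
prologue: push r4 → mem[0xed]=0x61, sp=0xed
body[0] mov  r3, #0x88 → r3=0x88
body[1] sub  r2, r0, r2 → r2=0xc4
body[2] mov  r0, r4 → r0=0x61
body[3] add  r4, r2, #24 → r4=0xdc
body[4] add  r3, r0, r0 → r3=0xc2
body[5] add  r4, r0, #24 → r4=0x79
epilogue: pop r4=0x61, sp=0xee
epilogue: pop r3=0x07, sp=0xef
epilogue: pop r0=0xcf, sp=0xf0
r0: callee-saved, written=True
r1: caller-saved, written=False
r2: caller-saved, written=True
r3: callee-saved, written=True

SURVIVE = r0,r1,r3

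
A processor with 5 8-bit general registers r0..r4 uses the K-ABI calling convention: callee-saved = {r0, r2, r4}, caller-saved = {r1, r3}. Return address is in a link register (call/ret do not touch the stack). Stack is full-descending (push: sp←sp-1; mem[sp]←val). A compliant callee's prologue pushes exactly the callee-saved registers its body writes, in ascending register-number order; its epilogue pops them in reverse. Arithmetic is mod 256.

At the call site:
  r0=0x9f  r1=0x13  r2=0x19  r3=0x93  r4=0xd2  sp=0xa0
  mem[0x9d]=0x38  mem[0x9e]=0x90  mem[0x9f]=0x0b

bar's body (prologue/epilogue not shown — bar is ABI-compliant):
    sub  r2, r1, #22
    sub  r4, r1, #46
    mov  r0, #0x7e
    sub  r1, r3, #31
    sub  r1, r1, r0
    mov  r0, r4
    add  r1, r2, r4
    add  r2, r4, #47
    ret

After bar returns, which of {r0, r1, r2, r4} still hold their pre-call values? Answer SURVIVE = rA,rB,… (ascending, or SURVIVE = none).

SURVIVE = r0,r2,r4

prologue: push r0 -> mem[0x9f]=0x9f, sp=0x9f
prologue: push r2 -> mem[0x9e]=0x19, sp=0x9e
prologue: push r4 -> mem[0x9d]=0xd2, sp=0x9d
body[0] sub  r2, r1, #22 -> r2=0xfd
body[1] sub  r4, r1, #46 -> r4=0xe5
body[2] mov  r0, #0x7e -> r0=0x7e
body[3] sub  r1, r3, #31 -> r1=0x74
body[4] sub  r1, r1, r0 -> r1=0xf6
body[5] mov  r0, r4 -> r0=0xe5
body[6] add  r1, r2, r4 -> r1=0xe2
body[7] add  r2, r4, #47 -> r2=0x14
epilogue: pop r4=0xd2, sp=0x9e
epilogue: pop r2=0x19, sp=0x9f
epilogue: pop r0=0x9f, sp=0xa0
r0: callee-saved, written=True
r1: caller-saved, written=True
r2: callee-saved, written=True
r4: callee-saved, written=True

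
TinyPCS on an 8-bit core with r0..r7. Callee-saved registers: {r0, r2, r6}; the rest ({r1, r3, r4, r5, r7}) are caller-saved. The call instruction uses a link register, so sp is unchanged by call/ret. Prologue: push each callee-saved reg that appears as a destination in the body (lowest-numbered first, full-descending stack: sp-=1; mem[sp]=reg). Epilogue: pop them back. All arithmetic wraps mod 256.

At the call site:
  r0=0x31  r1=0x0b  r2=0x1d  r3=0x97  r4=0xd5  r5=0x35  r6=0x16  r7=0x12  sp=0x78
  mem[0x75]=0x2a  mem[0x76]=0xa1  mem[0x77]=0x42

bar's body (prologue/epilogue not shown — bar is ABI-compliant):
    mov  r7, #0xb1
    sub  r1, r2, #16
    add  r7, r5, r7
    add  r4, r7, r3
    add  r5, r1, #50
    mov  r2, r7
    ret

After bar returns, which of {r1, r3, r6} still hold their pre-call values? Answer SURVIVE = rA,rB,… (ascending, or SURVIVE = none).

SURVIVE = r3,r6

prologue: push r2 -> mem[0x77]=0x1d, sp=0x77
body[0] mov  r7, #0xb1 -> r7=0xb1
body[1] sub  r1, r2, #16 -> r1=0x0d
body[2] add  r7, r5, r7 -> r7=0xe6
body[3] add  r4, r7, r3 -> r4=0x7d
body[4] add  r5, r1, #50 -> r5=0x3f
body[5] mov  r2, r7 -> r2=0xe6
epilogue: pop r2=0x1d, sp=0x78
r1: caller-saved, written=True
r3: caller-saved, written=False
r6: callee-saved, written=False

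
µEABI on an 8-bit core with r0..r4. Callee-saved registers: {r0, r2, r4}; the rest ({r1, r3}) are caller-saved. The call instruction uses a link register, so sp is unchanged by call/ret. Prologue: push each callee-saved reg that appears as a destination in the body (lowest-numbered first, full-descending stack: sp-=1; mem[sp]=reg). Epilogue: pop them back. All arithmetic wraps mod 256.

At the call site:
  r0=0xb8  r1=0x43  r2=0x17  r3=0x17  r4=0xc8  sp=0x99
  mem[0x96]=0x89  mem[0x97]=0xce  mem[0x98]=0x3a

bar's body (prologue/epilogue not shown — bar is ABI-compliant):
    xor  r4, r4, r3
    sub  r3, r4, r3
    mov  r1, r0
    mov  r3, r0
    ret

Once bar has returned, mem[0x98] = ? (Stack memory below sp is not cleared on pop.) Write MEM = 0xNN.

prologue: push r4 -> mem[0x98]=0xc8, sp=0x98
body[0] xor  r4, r4, r3 -> r4=0xdf
body[1] sub  r3, r4, r3 -> r3=0xc8
body[2] mov  r1, r0 -> r1=0xb8
body[3] mov  r3, r0 -> r3=0xb8
epilogue: pop r4=0xc8, sp=0x99
prologue pushed ['r4'] at ['0x98']

MEM = 0xc8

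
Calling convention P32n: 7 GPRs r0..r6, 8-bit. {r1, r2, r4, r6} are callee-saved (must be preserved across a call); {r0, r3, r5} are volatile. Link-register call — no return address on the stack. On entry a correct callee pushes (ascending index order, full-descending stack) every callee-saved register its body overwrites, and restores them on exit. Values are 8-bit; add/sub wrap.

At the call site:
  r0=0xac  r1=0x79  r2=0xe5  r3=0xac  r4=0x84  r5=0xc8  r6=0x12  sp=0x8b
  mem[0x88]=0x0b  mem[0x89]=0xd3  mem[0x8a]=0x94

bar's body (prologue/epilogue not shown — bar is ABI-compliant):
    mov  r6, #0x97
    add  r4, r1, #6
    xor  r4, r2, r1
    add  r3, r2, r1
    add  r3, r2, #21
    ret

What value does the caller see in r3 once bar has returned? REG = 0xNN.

prologue: push r4 -> mem[0x8a]=0x84, sp=0x8a
prologue: push r6 -> mem[0x89]=0x12, sp=0x89
body[0] mov  r6, #0x97 -> r6=0x97
body[1] add  r4, r1, #6 -> r4=0x7f
body[2] xor  r4, r2, r1 -> r4=0x9c
body[3] add  r3, r2, r1 -> r3=0x5e
body[4] add  r3, r2, #21 -> r3=0xfa
epilogue: pop r6=0x12, sp=0x8a
epilogue: pop r4=0x84, sp=0x8b
r3 is caller-saved -> body value

REG = 0xfa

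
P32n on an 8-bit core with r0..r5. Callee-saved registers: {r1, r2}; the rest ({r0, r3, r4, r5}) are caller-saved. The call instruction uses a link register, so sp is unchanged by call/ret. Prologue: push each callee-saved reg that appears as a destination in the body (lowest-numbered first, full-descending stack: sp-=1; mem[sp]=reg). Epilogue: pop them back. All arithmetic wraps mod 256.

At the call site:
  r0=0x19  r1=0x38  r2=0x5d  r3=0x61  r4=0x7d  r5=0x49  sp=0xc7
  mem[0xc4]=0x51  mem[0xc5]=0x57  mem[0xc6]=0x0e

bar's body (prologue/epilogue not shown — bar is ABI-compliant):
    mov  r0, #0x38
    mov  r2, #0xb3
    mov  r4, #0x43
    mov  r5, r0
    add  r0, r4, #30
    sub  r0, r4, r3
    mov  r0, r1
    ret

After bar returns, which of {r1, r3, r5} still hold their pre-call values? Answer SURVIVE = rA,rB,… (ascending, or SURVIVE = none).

prologue: push r2 -> mem[0xc6]=0x5d, sp=0xc6
body[0] mov  r0, #0x38 -> r0=0x38
body[1] mov  r2, #0xb3 -> r2=0xb3
body[2] mov  r4, #0x43 -> r4=0x43
body[3] mov  r5, r0 -> r5=0x38
body[4] add  r0, r4, #30 -> r0=0x61
body[5] sub  r0, r4, r3 -> r0=0xe2
body[6] mov  r0, r1 -> r0=0x38
epilogue: pop r2=0x5d, sp=0xc7
r1: callee-saved, written=False
r3: caller-saved, written=False
r5: caller-saved, written=True

SURVIVE = r1,r3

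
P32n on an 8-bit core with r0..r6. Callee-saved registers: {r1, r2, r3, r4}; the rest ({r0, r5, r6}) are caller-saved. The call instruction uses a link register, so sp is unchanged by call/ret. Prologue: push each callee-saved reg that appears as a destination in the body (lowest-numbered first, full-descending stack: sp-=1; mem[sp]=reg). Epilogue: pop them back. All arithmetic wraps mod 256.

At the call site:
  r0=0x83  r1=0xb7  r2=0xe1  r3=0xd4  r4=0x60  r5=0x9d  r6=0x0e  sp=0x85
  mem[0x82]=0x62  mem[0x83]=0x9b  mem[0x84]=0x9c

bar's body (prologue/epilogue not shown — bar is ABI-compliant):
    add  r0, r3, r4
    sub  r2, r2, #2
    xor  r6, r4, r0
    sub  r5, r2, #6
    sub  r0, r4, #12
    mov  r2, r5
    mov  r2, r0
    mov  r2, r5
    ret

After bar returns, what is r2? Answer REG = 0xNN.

REG = 0xe1

prologue: push r2 -> mem[0x84]=0xe1, sp=0x84
body[0] add  r0, r3, r4 -> r0=0x34
body[1] sub  r2, r2, #2 -> r2=0xdf
body[2] xor  r6, r4, r0 -> r6=0x54
body[3] sub  r5, r2, #6 -> r5=0xd9
body[4] sub  r0, r4, #12 -> r0=0x54
body[5] mov  r2, r5 -> r2=0xd9
body[6] mov  r2, r0 -> r2=0x54
body[7] mov  r2, r5 -> r2=0xd9
epilogue: pop r2=0xe1, sp=0x85
r2 is callee-saved -> restored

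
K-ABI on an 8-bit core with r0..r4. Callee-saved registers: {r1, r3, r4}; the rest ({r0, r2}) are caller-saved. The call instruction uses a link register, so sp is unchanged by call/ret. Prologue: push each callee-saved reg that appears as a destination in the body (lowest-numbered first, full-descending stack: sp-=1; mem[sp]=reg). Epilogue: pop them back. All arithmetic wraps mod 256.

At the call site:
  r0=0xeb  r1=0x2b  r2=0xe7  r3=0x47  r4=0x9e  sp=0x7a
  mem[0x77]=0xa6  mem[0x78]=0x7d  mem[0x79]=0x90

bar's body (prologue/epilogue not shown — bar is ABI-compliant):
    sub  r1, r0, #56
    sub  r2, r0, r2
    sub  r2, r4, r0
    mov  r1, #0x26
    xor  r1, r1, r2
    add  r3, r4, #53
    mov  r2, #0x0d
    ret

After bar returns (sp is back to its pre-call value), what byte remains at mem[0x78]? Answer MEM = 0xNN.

MEM = 0x47

prologue: push r1 → mem[0x79]=0x2b, sp=0x79
prologue: push r3 → mem[0x78]=0x47, sp=0x78
body[0] sub  r1, r0, #56 → r1=0xb3
body[1] sub  r2, r0, r2 → r2=0x04
body[2] sub  r2, r4, r0 → r2=0xb3
body[3] mov  r1, #0x26 → r1=0x26
body[4] xor  r1, r1, r2 → r1=0x95
body[5] add  r3, r4, #53 → r3=0xd3
body[6] mov  r2, #0x0d → r2=0x0d
epilogue: pop r3=0x47, sp=0x79
epilogue: pop r1=0x2b, sp=0x7a
prologue pushed ['r1', 'r3'] at ['0x79', '0x78']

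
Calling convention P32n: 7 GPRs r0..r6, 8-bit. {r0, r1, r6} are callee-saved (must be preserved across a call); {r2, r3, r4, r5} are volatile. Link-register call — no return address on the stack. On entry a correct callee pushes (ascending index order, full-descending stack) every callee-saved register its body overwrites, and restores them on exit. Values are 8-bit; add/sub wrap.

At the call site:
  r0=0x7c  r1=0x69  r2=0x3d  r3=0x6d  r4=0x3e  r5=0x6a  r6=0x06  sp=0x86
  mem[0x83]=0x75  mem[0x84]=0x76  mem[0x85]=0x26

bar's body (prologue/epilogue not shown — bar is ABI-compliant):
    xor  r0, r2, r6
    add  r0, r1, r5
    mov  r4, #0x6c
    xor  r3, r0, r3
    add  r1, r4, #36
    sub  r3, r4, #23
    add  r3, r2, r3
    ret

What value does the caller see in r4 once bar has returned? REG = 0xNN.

prologue: push r0 → mem[0x85]=0x7c, sp=0x85
prologue: push r1 → mem[0x84]=0x69, sp=0x84
body[0] xor  r0, r2, r6 → r0=0x3b
body[1] add  r0, r1, r5 → r0=0xd3
body[2] mov  r4, #0x6c → r4=0x6c
body[3] xor  r3, r0, r3 → r3=0xbe
body[4] add  r1, r4, #36 → r1=0x90
body[5] sub  r3, r4, #23 → r3=0x55
body[6] add  r3, r2, r3 → r3=0x92
epilogue: pop r1=0x69, sp=0x85
epilogue: pop r0=0x7c, sp=0x86
r4 is caller-saved → body value

REG = 0x6c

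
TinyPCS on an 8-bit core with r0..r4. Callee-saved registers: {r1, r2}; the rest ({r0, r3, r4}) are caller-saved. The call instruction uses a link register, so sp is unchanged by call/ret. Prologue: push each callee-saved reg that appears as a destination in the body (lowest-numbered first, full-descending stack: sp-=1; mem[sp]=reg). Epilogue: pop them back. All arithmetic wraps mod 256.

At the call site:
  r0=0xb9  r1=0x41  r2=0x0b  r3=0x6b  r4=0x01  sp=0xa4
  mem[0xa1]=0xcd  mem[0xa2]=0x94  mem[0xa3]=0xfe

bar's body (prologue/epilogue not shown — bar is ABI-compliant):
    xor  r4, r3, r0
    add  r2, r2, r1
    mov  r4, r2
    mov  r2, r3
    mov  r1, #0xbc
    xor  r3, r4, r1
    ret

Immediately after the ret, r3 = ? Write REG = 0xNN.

prologue: push r1 -> mem[0xa3]=0x41, sp=0xa3
prologue: push r2 -> mem[0xa2]=0x0b, sp=0xa2
body[0] xor  r4, r3, r0 -> r4=0xd2
body[1] add  r2, r2, r1 -> r2=0x4c
body[2] mov  r4, r2 -> r4=0x4c
body[3] mov  r2, r3 -> r2=0x6b
body[4] mov  r1, #0xbc -> r1=0xbc
body[5] xor  r3, r4, r1 -> r3=0xf0
epilogue: pop r2=0x0b, sp=0xa3
epilogue: pop r1=0x41, sp=0xa4
r3 is caller-saved -> body value

REG = 0xf0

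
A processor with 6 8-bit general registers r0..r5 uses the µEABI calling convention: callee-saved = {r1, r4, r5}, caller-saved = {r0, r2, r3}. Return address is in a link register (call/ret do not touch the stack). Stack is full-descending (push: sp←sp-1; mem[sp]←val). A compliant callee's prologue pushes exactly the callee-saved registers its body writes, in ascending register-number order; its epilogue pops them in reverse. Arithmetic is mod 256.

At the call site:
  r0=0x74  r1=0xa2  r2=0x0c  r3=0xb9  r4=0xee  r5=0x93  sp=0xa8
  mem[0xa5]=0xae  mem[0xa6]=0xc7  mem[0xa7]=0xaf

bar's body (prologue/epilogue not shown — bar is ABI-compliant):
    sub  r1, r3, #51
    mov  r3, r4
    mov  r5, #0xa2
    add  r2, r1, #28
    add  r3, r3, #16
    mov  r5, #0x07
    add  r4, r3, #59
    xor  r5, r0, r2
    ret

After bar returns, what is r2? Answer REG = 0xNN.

prologue: push r1 -> mem[0xa7]=0xa2, sp=0xa7
prologue: push r4 -> mem[0xa6]=0xee, sp=0xa6
prologue: push r5 -> mem[0xa5]=0x93, sp=0xa5
body[0] sub  r1, r3, #51 -> r1=0x86
body[1] mov  r3, r4 -> r3=0xee
body[2] mov  r5, #0xa2 -> r5=0xa2
body[3] add  r2, r1, #28 -> r2=0xa2
body[4] add  r3, r3, #16 -> r3=0xfe
body[5] mov  r5, #0x07 -> r5=0x07
body[6] add  r4, r3, #59 -> r4=0x39
body[7] xor  r5, r0, r2 -> r5=0xd6
epilogue: pop r5=0x93, sp=0xa6
epilogue: pop r4=0xee, sp=0xa7
epilogue: pop r1=0xa2, sp=0xa8
r2 is caller-saved -> body value

REG = 0xa2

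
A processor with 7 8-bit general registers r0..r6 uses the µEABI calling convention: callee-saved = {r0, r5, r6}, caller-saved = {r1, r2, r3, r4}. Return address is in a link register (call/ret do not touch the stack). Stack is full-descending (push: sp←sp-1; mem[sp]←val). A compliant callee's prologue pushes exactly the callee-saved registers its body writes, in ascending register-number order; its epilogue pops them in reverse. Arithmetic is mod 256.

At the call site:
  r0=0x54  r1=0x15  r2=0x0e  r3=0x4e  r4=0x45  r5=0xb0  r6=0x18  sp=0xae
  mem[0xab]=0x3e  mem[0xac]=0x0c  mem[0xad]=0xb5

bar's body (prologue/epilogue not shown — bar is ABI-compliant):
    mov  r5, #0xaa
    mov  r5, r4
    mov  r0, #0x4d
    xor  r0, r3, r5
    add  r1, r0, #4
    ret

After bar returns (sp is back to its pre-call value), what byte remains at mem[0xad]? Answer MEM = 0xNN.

prologue: push r0 → mem[0xad]=0x54, sp=0xad
prologue: push r5 → mem[0xac]=0xb0, sp=0xac
body[0] mov  r5, #0xaa → r5=0xaa
body[1] mov  r5, r4 → r5=0x45
body[2] mov  r0, #0x4d → r0=0x4d
body[3] xor  r0, r3, r5 → r0=0x0b
body[4] add  r1, r0, #4 → r1=0x0f
epilogue: pop r5=0xb0, sp=0xad
epilogue: pop r0=0x54, sp=0xae
prologue pushed ['r0', 'r5'] at ['0xad', '0xac']

MEM = 0x54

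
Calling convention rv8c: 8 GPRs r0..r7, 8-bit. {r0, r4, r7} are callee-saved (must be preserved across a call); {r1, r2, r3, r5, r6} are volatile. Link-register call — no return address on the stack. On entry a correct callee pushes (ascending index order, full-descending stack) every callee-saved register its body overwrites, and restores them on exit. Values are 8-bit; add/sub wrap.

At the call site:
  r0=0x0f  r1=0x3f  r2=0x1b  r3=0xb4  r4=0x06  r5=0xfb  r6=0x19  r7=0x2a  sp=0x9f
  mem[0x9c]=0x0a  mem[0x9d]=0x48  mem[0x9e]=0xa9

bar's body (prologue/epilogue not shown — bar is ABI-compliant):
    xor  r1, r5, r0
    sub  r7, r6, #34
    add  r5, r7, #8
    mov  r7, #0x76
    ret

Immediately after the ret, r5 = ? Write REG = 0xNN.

prologue: push r7 → mem[0x9e]=0x2a, sp=0x9e
body[0] xor  r1, r5, r0 → r1=0xf4
body[1] sub  r7, r6, #34 → r7=0xf7
body[2] add  r5, r7, #8 → r5=0xff
body[3] mov  r7, #0x76 → r7=0x76
epilogue: pop r7=0x2a, sp=0x9f
r5 is caller-saved → body value

REG = 0xff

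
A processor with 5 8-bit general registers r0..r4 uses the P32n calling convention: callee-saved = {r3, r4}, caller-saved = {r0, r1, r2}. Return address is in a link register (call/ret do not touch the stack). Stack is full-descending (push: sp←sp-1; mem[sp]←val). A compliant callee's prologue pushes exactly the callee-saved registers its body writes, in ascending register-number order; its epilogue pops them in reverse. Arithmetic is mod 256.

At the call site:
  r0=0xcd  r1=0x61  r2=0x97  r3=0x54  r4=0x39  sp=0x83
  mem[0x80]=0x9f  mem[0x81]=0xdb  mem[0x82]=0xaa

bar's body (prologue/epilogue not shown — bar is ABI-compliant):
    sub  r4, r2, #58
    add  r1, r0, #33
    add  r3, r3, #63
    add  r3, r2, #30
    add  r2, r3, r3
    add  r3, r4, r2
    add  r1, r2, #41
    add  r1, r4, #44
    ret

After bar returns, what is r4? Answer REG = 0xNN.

prologue: push r3 → mem[0x82]=0x54, sp=0x82
prologue: push r4 → mem[0x81]=0x39, sp=0x81
body[0] sub  r4, r2, #58 → r4=0x5d
body[1] add  r1, r0, #33 → r1=0xee
body[2] add  r3, r3, #63 → r3=0x93
body[3] add  r3, r2, #30 → r3=0xb5
body[4] add  r2, r3, r3 → r2=0x6a
body[5] add  r3, r4, r2 → r3=0xc7
body[6] add  r1, r2, #41 → r1=0x93
body[7] add  r1, r4, #44 → r1=0x89
epilogue: pop r4=0x39, sp=0x82
epilogue: pop r3=0x54, sp=0x83
r4 is callee-saved → restored

REG = 0x39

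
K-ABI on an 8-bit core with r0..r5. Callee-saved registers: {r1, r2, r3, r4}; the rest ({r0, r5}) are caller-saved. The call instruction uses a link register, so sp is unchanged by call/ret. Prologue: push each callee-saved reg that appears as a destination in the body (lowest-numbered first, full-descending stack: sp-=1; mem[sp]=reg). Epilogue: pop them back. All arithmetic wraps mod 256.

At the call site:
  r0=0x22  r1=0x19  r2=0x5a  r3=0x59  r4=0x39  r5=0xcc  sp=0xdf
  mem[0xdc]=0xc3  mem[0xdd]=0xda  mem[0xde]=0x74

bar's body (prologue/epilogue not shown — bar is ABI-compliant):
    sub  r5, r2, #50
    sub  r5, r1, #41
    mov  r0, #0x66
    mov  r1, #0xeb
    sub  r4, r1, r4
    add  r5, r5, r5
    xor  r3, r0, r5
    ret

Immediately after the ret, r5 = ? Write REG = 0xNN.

prologue: push r1 -> mem[0xde]=0x19, sp=0xde
prologue: push r3 -> mem[0xdd]=0x59, sp=0xdd
prologue: push r4 -> mem[0xdc]=0x39, sp=0xdc
body[0] sub  r5, r2, #50 -> r5=0x28
body[1] sub  r5, r1, #41 -> r5=0xf0
body[2] mov  r0, #0x66 -> r0=0x66
body[3] mov  r1, #0xeb -> r1=0xeb
body[4] sub  r4, r1, r4 -> r4=0xb2
body[5] add  r5, r5, r5 -> r5=0xe0
body[6] xor  r3, r0, r5 -> r3=0x86
epilogue: pop r4=0x39, sp=0xdd
epilogue: pop r3=0x59, sp=0xde
epilogue: pop r1=0x19, sp=0xdf
r5 is caller-saved -> body value

REG = 0xe0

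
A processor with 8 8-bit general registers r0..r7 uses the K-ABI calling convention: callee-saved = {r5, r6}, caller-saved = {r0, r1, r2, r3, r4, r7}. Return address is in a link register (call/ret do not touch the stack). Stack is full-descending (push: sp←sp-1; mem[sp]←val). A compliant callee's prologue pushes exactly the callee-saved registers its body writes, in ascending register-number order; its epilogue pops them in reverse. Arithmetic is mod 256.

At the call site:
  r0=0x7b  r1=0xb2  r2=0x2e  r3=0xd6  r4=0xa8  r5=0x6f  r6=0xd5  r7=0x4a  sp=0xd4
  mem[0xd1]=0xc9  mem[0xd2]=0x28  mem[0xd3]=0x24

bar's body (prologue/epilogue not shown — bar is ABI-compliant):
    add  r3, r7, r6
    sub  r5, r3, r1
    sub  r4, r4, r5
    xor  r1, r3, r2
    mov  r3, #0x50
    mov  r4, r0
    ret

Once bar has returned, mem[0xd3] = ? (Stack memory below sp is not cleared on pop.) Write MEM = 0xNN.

MEM = 0x6f

prologue: push r5 -> mem[0xd3]=0x6f, sp=0xd3
body[0] add  r3, r7, r6 -> r3=0x1f
body[1] sub  r5, r3, r1 -> r5=0x6d
body[2] sub  r4, r4, r5 -> r4=0x3b
body[3] xor  r1, r3, r2 -> r1=0x31
body[4] mov  r3, #0x50 -> r3=0x50
body[5] mov  r4, r0 -> r4=0x7b
epilogue: pop r5=0x6f, sp=0xd4
prologue pushed ['r5'] at ['0xd3']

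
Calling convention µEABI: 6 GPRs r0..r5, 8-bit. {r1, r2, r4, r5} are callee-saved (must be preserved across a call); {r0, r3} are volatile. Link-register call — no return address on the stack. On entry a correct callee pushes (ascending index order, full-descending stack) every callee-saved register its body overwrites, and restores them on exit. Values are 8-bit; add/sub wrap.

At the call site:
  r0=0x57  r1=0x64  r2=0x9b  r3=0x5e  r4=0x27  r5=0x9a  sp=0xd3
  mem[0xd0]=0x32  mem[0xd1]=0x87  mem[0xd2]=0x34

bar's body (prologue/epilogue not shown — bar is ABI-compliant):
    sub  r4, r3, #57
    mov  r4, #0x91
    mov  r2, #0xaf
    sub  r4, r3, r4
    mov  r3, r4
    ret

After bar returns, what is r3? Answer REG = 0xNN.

REG = 0xcd

prologue: push r2 → mem[0xd2]=0x9b, sp=0xd2
prologue: push r4 → mem[0xd1]=0x27, sp=0xd1
body[0] sub  r4, r3, #57 → r4=0x25
body[1] mov  r4, #0x91 → r4=0x91
body[2] mov  r2, #0xaf → r2=0xaf
body[3] sub  r4, r3, r4 → r4=0xcd
body[4] mov  r3, r4 → r3=0xcd
epilogue: pop r4=0x27, sp=0xd2
epilogue: pop r2=0x9b, sp=0xd3
r3 is caller-saved → body value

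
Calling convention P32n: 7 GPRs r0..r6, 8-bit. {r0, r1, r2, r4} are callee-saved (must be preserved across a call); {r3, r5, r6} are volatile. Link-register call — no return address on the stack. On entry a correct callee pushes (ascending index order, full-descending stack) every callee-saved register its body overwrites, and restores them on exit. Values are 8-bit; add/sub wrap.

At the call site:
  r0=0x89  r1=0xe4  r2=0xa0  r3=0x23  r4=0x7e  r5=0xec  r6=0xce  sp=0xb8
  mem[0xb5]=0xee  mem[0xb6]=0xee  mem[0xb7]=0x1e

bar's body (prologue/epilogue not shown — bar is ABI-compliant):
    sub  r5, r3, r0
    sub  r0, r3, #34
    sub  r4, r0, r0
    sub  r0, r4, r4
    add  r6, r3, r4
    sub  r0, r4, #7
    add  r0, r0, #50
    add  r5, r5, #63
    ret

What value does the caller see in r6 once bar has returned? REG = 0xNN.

prologue: push r0 -> mem[0xb7]=0x89, sp=0xb7
prologue: push r4 -> mem[0xb6]=0x7e, sp=0xb6
body[0] sub  r5, r3, r0 -> r5=0x9a
body[1] sub  r0, r3, #34 -> r0=0x01
body[2] sub  r4, r0, r0 -> r4=0x00
body[3] sub  r0, r4, r4 -> r0=0x00
body[4] add  r6, r3, r4 -> r6=0x23
body[5] sub  r0, r4, #7 -> r0=0xf9
body[6] add  r0, r0, #50 -> r0=0x2b
body[7] add  r5, r5, #63 -> r5=0xd9
epilogue: pop r4=0x7e, sp=0xb7
epilogue: pop r0=0x89, sp=0xb8
r6 is caller-saved -> body value

REG = 0x23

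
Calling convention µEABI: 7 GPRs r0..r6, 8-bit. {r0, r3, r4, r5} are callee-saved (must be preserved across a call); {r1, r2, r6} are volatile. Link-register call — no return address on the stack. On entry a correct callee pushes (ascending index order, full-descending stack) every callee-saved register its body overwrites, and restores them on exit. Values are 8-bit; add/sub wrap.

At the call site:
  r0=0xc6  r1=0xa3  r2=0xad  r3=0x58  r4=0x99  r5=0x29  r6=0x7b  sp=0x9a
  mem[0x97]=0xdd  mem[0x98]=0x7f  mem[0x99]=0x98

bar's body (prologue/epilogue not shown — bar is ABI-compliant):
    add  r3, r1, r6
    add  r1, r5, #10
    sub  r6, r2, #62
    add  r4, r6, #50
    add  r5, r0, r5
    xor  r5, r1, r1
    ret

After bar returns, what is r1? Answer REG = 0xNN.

REG = 0x33

prologue: push r3 → mem[0x99]=0x58, sp=0x99
prologue: push r4 → mem[0x98]=0x99, sp=0x98
prologue: push r5 → mem[0x97]=0x29, sp=0x97
body[0] add  r3, r1, r6 → r3=0x1e
body[1] add  r1, r5, #10 → r1=0x33
body[2] sub  r6, r2, #62 → r6=0x6f
body[3] add  r4, r6, #50 → r4=0xa1
body[4] add  r5, r0, r5 → r5=0xef
body[5] xor  r5, r1, r1 → r5=0x00
epilogue: pop r5=0x29, sp=0x98
epilogue: pop r4=0x99, sp=0x99
epilogue: pop r3=0x58, sp=0x9a
r1 is caller-saved → body value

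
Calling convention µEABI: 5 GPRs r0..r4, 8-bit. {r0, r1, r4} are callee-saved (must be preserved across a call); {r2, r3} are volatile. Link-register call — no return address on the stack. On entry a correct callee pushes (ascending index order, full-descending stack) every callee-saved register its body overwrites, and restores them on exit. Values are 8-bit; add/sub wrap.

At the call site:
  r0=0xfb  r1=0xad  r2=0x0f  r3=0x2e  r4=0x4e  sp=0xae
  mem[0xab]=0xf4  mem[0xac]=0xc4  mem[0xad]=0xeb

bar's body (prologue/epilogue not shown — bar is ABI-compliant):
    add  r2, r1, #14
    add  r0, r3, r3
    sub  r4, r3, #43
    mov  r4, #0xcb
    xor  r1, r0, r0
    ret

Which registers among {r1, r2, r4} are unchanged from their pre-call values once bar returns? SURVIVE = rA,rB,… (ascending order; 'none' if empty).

prologue: push r0 → mem[0xad]=0xfb, sp=0xad
prologue: push r1 → mem[0xac]=0xad, sp=0xac
prologue: push r4 → mem[0xab]=0x4e, sp=0xab
body[0] add  r2, r1, #14 → r2=0xbb
body[1] add  r0, r3, r3 → r0=0x5c
body[2] sub  r4, r3, #43 → r4=0x03
body[3] mov  r4, #0xcb → r4=0xcb
body[4] xor  r1, r0, r0 → r1=0x00
epilogue: pop r4=0x4e, sp=0xac
epilogue: pop r1=0xad, sp=0xad
epilogue: pop r0=0xfb, sp=0xae
r1: callee-saved, written=True
r2: caller-saved, written=True
r4: callee-saved, written=True

SURVIVE = r1,r4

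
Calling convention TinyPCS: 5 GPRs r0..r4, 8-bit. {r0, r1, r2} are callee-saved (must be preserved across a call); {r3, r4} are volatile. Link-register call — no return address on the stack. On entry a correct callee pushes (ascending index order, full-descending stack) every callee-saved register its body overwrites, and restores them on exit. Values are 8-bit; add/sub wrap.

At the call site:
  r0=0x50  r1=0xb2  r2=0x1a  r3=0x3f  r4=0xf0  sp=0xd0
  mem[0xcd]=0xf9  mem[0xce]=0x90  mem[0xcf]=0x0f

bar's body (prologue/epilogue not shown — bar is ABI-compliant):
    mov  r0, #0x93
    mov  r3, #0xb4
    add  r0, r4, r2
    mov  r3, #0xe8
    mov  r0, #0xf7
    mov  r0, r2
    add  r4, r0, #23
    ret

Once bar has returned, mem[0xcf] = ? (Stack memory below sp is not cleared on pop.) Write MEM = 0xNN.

prologue: push r0 → mem[0xcf]=0x50, sp=0xcf
body[0] mov  r0, #0x93 → r0=0x93
body[1] mov  r3, #0xb4 → r3=0xb4
body[2] add  r0, r4, r2 → r0=0x0a
body[3] mov  r3, #0xe8 → r3=0xe8
body[4] mov  r0, #0xf7 → r0=0xf7
body[5] mov  r0, r2 → r0=0x1a
body[6] add  r4, r0, #23 → r4=0x31
epilogue: pop r0=0x50, sp=0xd0
prologue pushed ['r0'] at ['0xcf']

MEM = 0x50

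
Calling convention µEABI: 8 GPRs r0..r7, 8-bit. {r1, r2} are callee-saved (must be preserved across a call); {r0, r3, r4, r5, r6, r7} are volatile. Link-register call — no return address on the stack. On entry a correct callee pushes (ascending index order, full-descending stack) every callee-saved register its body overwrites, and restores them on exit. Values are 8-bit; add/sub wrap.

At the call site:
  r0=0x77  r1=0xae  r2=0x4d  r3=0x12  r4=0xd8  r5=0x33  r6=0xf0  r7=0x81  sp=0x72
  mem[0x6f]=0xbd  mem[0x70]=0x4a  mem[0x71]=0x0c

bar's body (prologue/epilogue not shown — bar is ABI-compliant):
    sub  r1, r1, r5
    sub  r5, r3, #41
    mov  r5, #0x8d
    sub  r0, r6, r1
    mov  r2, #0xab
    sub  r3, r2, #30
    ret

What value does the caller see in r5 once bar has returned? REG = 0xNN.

REG = 0x8d

prologue: push r1 -> mem[0x71]=0xae, sp=0x71
prologue: push r2 -> mem[0x70]=0x4d, sp=0x70
body[0] sub  r1, r1, r5 -> r1=0x7b
body[1] sub  r5, r3, #41 -> r5=0xe9
body[2] mov  r5, #0x8d -> r5=0x8d
body[3] sub  r0, r6, r1 -> r0=0x75
body[4] mov  r2, #0xab -> r2=0xab
body[5] sub  r3, r2, #30 -> r3=0x8d
epilogue: pop r2=0x4d, sp=0x71
epilogue: pop r1=0xae, sp=0x72
r5 is caller-saved -> body value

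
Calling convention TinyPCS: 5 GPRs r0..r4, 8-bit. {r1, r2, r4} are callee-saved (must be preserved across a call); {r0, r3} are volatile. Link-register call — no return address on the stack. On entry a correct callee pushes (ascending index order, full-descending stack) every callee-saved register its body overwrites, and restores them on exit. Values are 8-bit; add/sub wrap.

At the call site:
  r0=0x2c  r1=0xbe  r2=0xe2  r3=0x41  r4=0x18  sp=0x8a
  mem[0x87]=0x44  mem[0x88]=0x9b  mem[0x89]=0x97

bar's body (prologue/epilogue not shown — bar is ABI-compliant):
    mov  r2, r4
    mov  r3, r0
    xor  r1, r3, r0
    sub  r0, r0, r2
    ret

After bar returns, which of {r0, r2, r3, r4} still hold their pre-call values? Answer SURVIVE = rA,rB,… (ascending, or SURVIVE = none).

SURVIVE = r2,r4

prologue: push r1 -> mem[0x89]=0xbe, sp=0x89
prologue: push r2 -> mem[0x88]=0xe2, sp=0x88
body[0] mov  r2, r4 -> r2=0x18
body[1] mov  r3, r0 -> r3=0x2c
body[2] xor  r1, r3, r0 -> r1=0x00
body[3] sub  r0, r0, r2 -> r0=0x14
epilogue: pop r2=0xe2, sp=0x89
epilogue: pop r1=0xbe, sp=0x8a
r0: caller-saved, written=True
r2: callee-saved, written=True
r3: caller-saved, written=True
r4: callee-saved, written=False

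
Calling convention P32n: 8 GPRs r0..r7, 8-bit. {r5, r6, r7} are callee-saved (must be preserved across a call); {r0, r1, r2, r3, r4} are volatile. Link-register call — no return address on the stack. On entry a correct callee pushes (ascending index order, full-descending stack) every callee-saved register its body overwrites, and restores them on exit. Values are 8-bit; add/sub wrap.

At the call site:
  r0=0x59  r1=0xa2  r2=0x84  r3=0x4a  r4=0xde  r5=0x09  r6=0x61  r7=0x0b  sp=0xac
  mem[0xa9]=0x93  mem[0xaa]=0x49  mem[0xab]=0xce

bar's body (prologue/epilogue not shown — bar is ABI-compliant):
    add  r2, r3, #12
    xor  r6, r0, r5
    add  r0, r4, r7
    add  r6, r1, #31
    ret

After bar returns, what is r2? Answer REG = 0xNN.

REG = 0x56

prologue: push r6 -> mem[0xab]=0x61, sp=0xab
body[0] add  r2, r3, #12 -> r2=0x56
body[1] xor  r6, r0, r5 -> r6=0x50
body[2] add  r0, r4, r7 -> r0=0xe9
body[3] add  r6, r1, #31 -> r6=0xc1
epilogue: pop r6=0x61, sp=0xac
r2 is caller-saved -> body value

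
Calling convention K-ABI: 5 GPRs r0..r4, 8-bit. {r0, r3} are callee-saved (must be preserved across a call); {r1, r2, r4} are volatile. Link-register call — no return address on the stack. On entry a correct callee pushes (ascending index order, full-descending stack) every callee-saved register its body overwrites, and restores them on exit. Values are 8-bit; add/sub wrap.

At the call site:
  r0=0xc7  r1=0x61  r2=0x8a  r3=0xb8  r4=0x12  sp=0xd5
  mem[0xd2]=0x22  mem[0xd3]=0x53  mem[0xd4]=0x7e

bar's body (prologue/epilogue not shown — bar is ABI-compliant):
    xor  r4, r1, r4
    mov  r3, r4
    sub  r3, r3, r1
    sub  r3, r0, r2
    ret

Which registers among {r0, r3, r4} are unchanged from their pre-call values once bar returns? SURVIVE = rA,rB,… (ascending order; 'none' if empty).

prologue: push r3 -> mem[0xd4]=0xb8, sp=0xd4
body[0] xor  r4, r1, r4 -> r4=0x73
body[1] mov  r3, r4 -> r3=0x73
body[2] sub  r3, r3, r1 -> r3=0x12
body[3] sub  r3, r0, r2 -> r3=0x3d
epilogue: pop r3=0xb8, sp=0xd5
r0: callee-saved, written=False
r3: callee-saved, written=True
r4: caller-saved, written=True

SURVIVE = r0,r3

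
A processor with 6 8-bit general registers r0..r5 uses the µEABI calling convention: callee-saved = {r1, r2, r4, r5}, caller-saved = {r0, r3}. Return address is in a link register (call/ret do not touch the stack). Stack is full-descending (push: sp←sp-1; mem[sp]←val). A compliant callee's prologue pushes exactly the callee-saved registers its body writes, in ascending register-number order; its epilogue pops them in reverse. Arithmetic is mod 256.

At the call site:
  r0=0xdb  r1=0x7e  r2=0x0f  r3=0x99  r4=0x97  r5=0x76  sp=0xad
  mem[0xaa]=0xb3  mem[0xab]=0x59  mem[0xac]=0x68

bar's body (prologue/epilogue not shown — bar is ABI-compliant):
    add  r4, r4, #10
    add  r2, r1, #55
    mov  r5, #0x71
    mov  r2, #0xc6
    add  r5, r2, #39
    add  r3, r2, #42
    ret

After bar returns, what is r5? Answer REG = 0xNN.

REG = 0x76

prologue: push r2 -> mem[0xac]=0x0f, sp=0xac
prologue: push r4 -> mem[0xab]=0x97, sp=0xab
prologue: push r5 -> mem[0xaa]=0x76, sp=0xaa
body[0] add  r4, r4, #10 -> r4=0xa1
body[1] add  r2, r1, #55 -> r2=0xb5
body[2] mov  r5, #0x71 -> r5=0x71
body[3] mov  r2, #0xc6 -> r2=0xc6
body[4] add  r5, r2, #39 -> r5=0xed
body[5] add  r3, r2, #42 -> r3=0xf0
epilogue: pop r5=0x76, sp=0xab
epilogue: pop r4=0x97, sp=0xac
epilogue: pop r2=0x0f, sp=0xad
r5 is callee-saved -> restored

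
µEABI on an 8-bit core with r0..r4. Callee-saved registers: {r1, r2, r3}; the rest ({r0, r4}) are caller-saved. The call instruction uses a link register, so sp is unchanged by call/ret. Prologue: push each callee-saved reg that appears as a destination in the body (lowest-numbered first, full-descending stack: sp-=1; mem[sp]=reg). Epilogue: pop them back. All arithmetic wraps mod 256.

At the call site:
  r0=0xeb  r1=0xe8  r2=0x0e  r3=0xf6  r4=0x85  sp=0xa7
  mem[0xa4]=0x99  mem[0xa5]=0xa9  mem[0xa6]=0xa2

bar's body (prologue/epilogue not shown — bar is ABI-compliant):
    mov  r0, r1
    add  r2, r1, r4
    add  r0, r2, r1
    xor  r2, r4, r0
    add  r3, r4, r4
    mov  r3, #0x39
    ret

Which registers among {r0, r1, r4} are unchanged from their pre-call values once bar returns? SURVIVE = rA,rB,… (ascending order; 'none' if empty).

SURVIVE = r1,r4

prologue: push r2 -> mem[0xa6]=0x0e, sp=0xa6
prologue: push r3 -> mem[0xa5]=0xf6, sp=0xa5
body[0] mov  r0, r1 -> r0=0xe8
body[1] add  r2, r1, r4 -> r2=0x6d
body[2] add  r0, r2, r1 -> r0=0x55
body[3] xor  r2, r4, r0 -> r2=0xd0
body[4] add  r3, r4, r4 -> r3=0x0a
body[5] mov  r3, #0x39 -> r3=0x39
epilogue: pop r3=0xf6, sp=0xa6
epilogue: pop r2=0x0e, sp=0xa7
r0: caller-saved, written=True
r1: callee-saved, written=False
r4: caller-saved, written=False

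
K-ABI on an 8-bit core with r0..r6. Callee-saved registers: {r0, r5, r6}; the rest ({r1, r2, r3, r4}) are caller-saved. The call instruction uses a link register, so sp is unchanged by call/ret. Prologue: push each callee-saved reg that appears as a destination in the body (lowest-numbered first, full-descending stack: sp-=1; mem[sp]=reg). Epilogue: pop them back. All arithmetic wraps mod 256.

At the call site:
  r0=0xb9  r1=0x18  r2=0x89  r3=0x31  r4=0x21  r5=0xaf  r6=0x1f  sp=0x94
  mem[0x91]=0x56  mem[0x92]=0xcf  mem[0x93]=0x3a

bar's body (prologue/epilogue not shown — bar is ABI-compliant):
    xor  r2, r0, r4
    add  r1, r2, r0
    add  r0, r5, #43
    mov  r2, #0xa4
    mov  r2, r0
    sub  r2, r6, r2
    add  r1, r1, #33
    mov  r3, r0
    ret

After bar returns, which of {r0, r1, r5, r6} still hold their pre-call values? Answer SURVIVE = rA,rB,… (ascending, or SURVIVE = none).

SURVIVE = r0,r5,r6

prologue: push r0 → mem[0x93]=0xb9, sp=0x93
body[0] xor  r2, r0, r4 → r2=0x98
body[1] add  r1, r2, r0 → r1=0x51
body[2] add  r0, r5, #43 → r0=0xda
body[3] mov  r2, #0xa4 → r2=0xa4
body[4] mov  r2, r0 → r2=0xda
body[5] sub  r2, r6, r2 → r2=0x45
body[6] add  r1, r1, #33 → r1=0x72
body[7] mov  r3, r0 → r3=0xda
epilogue: pop r0=0xb9, sp=0x94
r0: callee-saved, written=True
r1: caller-saved, written=True
r5: callee-saved, written=False
r6: callee-saved, written=False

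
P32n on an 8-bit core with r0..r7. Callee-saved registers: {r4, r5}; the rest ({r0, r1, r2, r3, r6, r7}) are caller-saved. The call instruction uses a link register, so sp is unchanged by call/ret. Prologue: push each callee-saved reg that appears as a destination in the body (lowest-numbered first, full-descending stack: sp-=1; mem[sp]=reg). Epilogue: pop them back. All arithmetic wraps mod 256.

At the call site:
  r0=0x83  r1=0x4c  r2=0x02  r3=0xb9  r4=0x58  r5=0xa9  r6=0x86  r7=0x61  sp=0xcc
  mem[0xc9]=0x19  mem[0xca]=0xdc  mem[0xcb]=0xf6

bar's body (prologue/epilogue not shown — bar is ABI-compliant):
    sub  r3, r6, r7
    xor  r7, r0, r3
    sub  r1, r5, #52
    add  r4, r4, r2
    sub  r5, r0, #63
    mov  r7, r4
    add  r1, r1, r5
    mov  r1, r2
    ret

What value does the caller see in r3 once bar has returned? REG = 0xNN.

REG = 0x25

prologue: push r4 → mem[0xcb]=0x58, sp=0xcb
prologue: push r5 → mem[0xca]=0xa9, sp=0xca
body[0] sub  r3, r6, r7 → r3=0x25
body[1] xor  r7, r0, r3 → r7=0xa6
body[2] sub  r1, r5, #52 → r1=0x75
body[3] add  r4, r4, r2 → r4=0x5a
body[4] sub  r5, r0, #63 → r5=0x44
body[5] mov  r7, r4 → r7=0x5a
body[6] add  r1, r1, r5 → r1=0xb9
body[7] mov  r1, r2 → r1=0x02
epilogue: pop r5=0xa9, sp=0xcb
epilogue: pop r4=0x58, sp=0xcc
r3 is caller-saved → body value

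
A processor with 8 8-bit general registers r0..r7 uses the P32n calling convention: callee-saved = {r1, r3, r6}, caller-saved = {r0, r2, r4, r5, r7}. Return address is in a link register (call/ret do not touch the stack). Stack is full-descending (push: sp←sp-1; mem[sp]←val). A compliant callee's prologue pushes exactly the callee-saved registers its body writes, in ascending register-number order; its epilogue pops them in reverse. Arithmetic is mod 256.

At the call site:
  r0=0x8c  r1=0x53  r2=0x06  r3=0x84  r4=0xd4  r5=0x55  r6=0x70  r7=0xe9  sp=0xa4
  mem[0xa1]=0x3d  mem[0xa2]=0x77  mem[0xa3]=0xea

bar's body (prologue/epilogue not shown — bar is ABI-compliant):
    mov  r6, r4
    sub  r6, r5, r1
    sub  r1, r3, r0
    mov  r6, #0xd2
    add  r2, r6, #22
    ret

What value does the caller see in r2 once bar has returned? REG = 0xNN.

REG = 0xe8

prologue: push r1 -> mem[0xa3]=0x53, sp=0xa3
prologue: push r6 -> mem[0xa2]=0x70, sp=0xa2
body[0] mov  r6, r4 -> r6=0xd4
body[1] sub  r6, r5, r1 -> r6=0x02
body[2] sub  r1, r3, r0 -> r1=0xf8
body[3] mov  r6, #0xd2 -> r6=0xd2
body[4] add  r2, r6, #22 -> r2=0xe8
epilogue: pop r6=0x70, sp=0xa3
epilogue: pop r1=0x53, sp=0xa4
r2 is caller-saved -> body value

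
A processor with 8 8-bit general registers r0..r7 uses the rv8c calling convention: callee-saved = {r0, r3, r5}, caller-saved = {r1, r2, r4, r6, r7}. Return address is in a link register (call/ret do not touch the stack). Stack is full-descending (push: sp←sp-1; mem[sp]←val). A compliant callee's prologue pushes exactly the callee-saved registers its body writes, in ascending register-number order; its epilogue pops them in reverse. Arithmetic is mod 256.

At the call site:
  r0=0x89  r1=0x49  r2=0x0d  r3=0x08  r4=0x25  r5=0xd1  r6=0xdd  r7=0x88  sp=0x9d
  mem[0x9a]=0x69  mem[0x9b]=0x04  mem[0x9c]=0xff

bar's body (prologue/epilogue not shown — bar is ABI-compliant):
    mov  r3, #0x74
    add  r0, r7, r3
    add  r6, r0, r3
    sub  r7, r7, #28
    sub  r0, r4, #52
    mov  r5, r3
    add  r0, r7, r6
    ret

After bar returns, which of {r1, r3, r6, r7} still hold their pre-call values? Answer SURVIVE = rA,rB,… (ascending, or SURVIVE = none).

prologue: push r0 → mem[0x9c]=0x89, sp=0x9c
prologue: push r3 → mem[0x9b]=0x08, sp=0x9b
prologue: push r5 → mem[0x9a]=0xd1, sp=0x9a
body[0] mov  r3, #0x74 → r3=0x74
body[1] add  r0, r7, r3 → r0=0xfc
body[2] add  r6, r0, r3 → r6=0x70
body[3] sub  r7, r7, #28 → r7=0x6c
body[4] sub  r0, r4, #52 → r0=0xf1
body[5] mov  r5, r3 → r5=0x74
body[6] add  r0, r7, r6 → r0=0xdc
epilogue: pop r5=0xd1, sp=0x9b
epilogue: pop r3=0x08, sp=0x9c
epilogue: pop r0=0x89, sp=0x9d
r1: caller-saved, written=False
r3: callee-saved, written=True
r6: caller-saved, written=True
r7: caller-saved, written=True

SURVIVE = r1,r3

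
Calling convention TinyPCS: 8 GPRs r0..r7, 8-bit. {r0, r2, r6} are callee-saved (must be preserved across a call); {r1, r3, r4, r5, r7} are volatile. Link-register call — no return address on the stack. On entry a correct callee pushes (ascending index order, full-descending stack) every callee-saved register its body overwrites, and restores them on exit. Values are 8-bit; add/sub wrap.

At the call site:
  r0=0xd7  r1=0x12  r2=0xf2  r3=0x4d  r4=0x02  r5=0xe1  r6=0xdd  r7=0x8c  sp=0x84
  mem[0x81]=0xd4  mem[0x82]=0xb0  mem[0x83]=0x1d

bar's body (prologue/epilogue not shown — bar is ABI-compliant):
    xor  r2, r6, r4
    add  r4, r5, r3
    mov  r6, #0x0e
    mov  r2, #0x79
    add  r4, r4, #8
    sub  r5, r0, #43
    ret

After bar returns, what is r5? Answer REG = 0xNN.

REG = 0xac

prologue: push r2 → mem[0x83]=0xf2, sp=0x83
prologue: push r6 → mem[0x82]=0xdd, sp=0x82
body[0] xor  r2, r6, r4 → r2=0xdf
body[1] add  r4, r5, r3 → r4=0x2e
body[2] mov  r6, #0x0e → r6=0x0e
body[3] mov  r2, #0x79 → r2=0x79
body[4] add  r4, r4, #8 → r4=0x36
body[5] sub  r5, r0, #43 → r5=0xac
epilogue: pop r6=0xdd, sp=0x83
epilogue: pop r2=0xf2, sp=0x84
r5 is caller-saved → body value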